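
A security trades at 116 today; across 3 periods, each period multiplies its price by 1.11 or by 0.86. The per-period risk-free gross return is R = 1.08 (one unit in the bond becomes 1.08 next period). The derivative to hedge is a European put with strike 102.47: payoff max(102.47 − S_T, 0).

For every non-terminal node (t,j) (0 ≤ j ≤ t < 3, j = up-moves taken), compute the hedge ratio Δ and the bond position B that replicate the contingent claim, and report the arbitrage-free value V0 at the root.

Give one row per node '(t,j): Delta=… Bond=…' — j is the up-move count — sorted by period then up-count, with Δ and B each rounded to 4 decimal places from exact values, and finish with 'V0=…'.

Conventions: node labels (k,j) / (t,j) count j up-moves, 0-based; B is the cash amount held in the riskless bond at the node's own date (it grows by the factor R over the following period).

Risk-neutral probability p* = (R−d)/(u−d) = (1.08−0.86)/(1.11−0.86) = 0.8800.
Payoffs at expiry: V(3,0)=28.6875, V(3,1)=7.2391, V(3,2)=0.0000, V(3,3)=0.0000
  t=2,j=0: stock 85.7936 → up 95.2309 (V=7.2391), down 73.7825 (V=28.6875). Price 9.0860; hedge Δ=-1.0000, bond B=94.8796.
  t=2,j=1: stock 110.7336 → up 122.9143 (V=0.0000), down 95.2309 (V=7.2391). Price 0.8043; hedge Δ=-0.2615, bond B=29.7608.
  t=2,j=2: stock 142.9236 → up 158.6452 (V=0.0000), down 122.9143 (V=0.0000). Price 0.0000; hedge Δ=0.0000, bond B=0.0000.
  t=1,j=0: stock 99.7600 → up 110.7336 (V=0.8043), down 85.7936 (V=9.0860). Price 1.6650; hedge Δ=-0.3321, bond B=34.7917.
  t=1,j=1: stock 128.7600 → up 142.9236 (V=0.0000), down 110.7336 (V=0.8043). Price 0.0894; hedge Δ=-0.0250, bond B=3.3068.
  t=0,j=0: stock 116.0000 → up 128.7600 (V=0.0894), down 99.7600 (V=1.6650). Price 0.2578; hedge Δ=-0.0543, bond B=6.5601.
Verification: the root portfolio costs Δ(0,0)·S0 + B(0,0) = 0.2578, matching V0.

(0,0): Delta=-0.0543 Bond=6.5601
(1,0): Delta=-0.3321 Bond=34.7917
(1,1): Delta=-0.0250 Bond=3.3068
(2,0): Delta=-1.0000 Bond=94.8796
(2,1): Delta=-0.2615 Bond=29.7608
(2,2): Delta=0.0000 Bond=0.0000
V0=0.2578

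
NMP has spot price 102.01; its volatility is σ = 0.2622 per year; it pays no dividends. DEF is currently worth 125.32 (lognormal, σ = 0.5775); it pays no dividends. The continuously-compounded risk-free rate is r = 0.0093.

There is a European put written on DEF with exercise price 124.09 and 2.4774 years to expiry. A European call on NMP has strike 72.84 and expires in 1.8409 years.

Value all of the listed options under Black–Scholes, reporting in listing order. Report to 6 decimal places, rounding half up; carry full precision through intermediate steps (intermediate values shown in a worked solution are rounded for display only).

[DEF put K=124.09]
σ√T = 0.5775·√2.4774 = 0.908971
d₁ = (ln(S/K) + (r+σ²/2)T) / (σ√T) = (ln(125.32/124.09) + (0.0093+0.5775²/2)·2.4774) / 0.908971 = (0.009863 + 0.436154) / 0.908971 = 0.490684
d₂ = d₁ − σ√T = 0.490684 − 0.908971 = -0.418287
e^{−rT} = 0.977224
N(−d₁) = 0.311825,  N(−d₂) = 0.662131
price = K·e^{−rT}·N(−d₂) − S·N(−d₁) = 80.292491 − 39.077916 = 41.214576
[NMP call K=72.84]
σ√T = 0.2622·√1.8409 = 0.355752
d₁ = (ln(S/K) + (r+σ²/2)T) / (σ√T) = (ln(102.01/72.84) + (0.0093+0.2622²/2)·1.8409) / 0.355752 = (0.336806 + 0.080400) / 0.355752 = 1.172742
d₂ = d₁ − σ√T = 1.172742 − 0.355752 = 0.816990
e^{−rT} = 0.983025
N(d₁) = 0.879550,  N(d₂) = 0.793033
price = S·N(d₁) − K·e^{−rT}·N(d₂) = 89.722938 − 56.783985 = 32.938953

price(DEF put K=124.09) = 41.214576
price(NMP call K=72.84) = 32.938953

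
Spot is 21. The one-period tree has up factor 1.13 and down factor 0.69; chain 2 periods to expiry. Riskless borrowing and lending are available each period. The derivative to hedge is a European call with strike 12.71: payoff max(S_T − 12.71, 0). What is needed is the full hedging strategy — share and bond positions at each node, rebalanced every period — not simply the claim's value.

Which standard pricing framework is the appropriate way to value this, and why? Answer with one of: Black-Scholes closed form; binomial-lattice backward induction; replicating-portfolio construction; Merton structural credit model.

Key observation: since the answer must list Δ and B at each node of the 1.13/0.69 lattice on 21, the replicating-portfolio method — solving the two-state system at every node — is the one that applies.

framework: replicating-portfolio construction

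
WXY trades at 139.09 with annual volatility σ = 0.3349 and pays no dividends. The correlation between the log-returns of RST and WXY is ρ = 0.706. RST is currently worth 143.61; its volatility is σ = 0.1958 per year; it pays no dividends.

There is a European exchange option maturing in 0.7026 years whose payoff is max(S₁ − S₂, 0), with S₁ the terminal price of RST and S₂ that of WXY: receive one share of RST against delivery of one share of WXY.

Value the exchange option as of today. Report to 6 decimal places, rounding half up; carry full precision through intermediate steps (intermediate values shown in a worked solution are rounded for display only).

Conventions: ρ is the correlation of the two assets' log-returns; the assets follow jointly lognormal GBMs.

σ_eff = √(σ₁² + σ₂² − 2ρσ₁σ₂) = √(0.1958² + 0.3349² − 2·0.706·0.1958·0.3349) = 0.240637
d₁ = (ln(S₁/S₂) + (q₂ − q₁ + σ_eff²/2)T) / (σ_eff√T) = (ln(143.61/139.09) + (0.0 − 0.0 + 0.028953)·0.7026) / 0.201705 = 0.259401
d₂ = d₁ − σ_eff√T = 0.259401 − 0.201705 = 0.057697
N(d₁) = 0.602337,  N(d₂) = 0.523005
V = S₁·e^{−q₁T}·N(d₁) − S₂·e^{−q₂T}·N(d₂) = 86.501650 − 72.744757 = 13.756893
Key observation: no risk-free rate is needed — with the second asset as numeraire the exchange option is a call on the ratio S₁/S₂, and r cancels out of the value.

exchange price = 13.756893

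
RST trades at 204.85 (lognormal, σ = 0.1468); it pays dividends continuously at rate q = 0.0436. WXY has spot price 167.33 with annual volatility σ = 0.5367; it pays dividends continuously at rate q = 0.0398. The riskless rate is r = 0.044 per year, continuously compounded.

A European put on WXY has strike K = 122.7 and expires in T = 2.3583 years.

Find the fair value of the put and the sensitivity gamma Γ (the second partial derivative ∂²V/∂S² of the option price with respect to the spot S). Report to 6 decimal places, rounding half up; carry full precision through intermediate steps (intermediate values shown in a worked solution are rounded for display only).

price = 24.096953
Γ = 0.001912

σ√T = 0.5367·√2.3583 = 0.824197
d₁ = (ln(S/K) + (r−q+σ²/2)T) / (σ√T) = (ln(167.33/122.7) + (0.044−0.0398+0.5367²/2)·2.3583) / 0.824197 = (0.310226 + 0.349555) / 0.824197 = 0.800513
d₂ = d₁ − σ√T = 0.800513 − 0.824197 = -0.023684
e^{−rT} = 0.901437
e^{−qT} = 0.910410
N(−d₁) = 0.211707,  N(−d₂) = 0.509448
Put price V = K·e^{−rT}·N(−d₂) − S·e^{−qT}·N(−d₁) = 56.348116 − 32.251162 = 24.096953
φ(d₁) = (1/√(2π))·e^{−d₁²/2} = 0.289573
Γ = e^{−qT}·φ(d₁) / (S·σ·√T) = 0.001912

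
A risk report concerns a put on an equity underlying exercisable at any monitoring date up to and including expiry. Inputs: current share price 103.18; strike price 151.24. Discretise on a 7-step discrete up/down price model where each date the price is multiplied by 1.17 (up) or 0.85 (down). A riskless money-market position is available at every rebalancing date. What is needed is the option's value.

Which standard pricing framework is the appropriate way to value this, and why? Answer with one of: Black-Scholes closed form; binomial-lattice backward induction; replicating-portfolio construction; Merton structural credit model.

framework: binomial-lattice backward induction

Key observation: the defining feature is the embedded early-exercise option across 7 discrete dates on the spot-103.18 tree; pricing the strike-151.24 put means working backward with an exercise test at every node.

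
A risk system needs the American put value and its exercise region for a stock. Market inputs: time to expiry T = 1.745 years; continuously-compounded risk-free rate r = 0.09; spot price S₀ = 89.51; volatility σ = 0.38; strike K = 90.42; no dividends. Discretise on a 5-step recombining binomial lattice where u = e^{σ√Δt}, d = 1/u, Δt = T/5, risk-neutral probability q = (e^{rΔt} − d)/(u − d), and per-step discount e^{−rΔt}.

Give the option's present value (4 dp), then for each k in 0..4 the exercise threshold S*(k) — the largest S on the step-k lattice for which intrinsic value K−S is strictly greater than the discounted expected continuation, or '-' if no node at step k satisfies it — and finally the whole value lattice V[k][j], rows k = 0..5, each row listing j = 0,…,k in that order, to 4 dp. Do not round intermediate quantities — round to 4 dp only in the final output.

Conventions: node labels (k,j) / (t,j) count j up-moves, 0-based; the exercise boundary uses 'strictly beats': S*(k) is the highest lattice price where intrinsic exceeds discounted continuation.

price = 13.2688
boundary = - - 57.1324 45.6444 57.1324
tree:
13.2688
21.4127 6.4093
33.2876 11.5388 1.9682
44.7756 20.0941 4.1840 0.0000
53.9536 33.2876 8.8945 0.0000 0.0000
61.2861 44.7756 18.9083 0.0000 0.0000 0.0000

params: Δt=0.34900 u=1.25168 d=0.79892 q=0.51459 e^(-rΔt)=0.96908
t_5 payoffs: 61.2861 44.7756 18.9083 0.0000 0.0000 0.0000
t_4: node(4,0) S=36.4664 payoff=53.9536 vs cont=51.1576 → 53.9536 [stop]  node(4,1) S=57.1324 payoff=33.2876 vs cont=30.4917 → 33.2876 [stop]  node(4,2) S=89.5100 payoff=0.9100 vs cont=8.8945 → 8.8945 [wait]  node(4,3) S=140.2364 payoff=0.0000 vs cont=0.0000 → 0.0000 [wait]  node(4,4) S=219.7101 payoff=0.0000 vs cont=0.0000 → 0.0000 [wait]  ⇒ S*(4)=57.1324
t_3: node(3,0) S=45.6444 payoff=44.7756 vs cont=41.9796 → 44.7756 [stop]  node(3,1) S=71.5117 payoff=18.9083 vs cont=20.0941 → 20.0941 [wait]  node(3,2) S=112.0382 payoff=0.0000 vs cont=4.1840 → 4.1840 [wait]  node(3,3) S=175.5316 payoff=0.0000 vs cont=0.0000 → 0.0000 [wait]  ⇒ S*(3)=45.6444
t_2: node(2,0) S=57.1324 payoff=33.2876 vs cont=31.0830 → 33.2876 [stop]  node(2,1) S=89.5100 payoff=0.9100 vs cont=11.5388 → 11.5388 [wait]  node(2,2) S=140.2364 payoff=0.0000 vs cont=1.9682 → 1.9682 [wait]  ⇒ S*(2)=57.1324
t_1: node(1,0) S=71.5117 payoff=18.9083 vs cont=21.4127 → 21.4127 [wait]  node(1,1) S=112.0382 payoff=0.0000 vs cont=6.4093 → 6.4093 [wait]  ⇒ S*(1)=-
t_0: node(0,0) S=89.5100 payoff=0.9100 vs cont=13.2688 → 13.2688 [wait]  ⇒ S*(0)=-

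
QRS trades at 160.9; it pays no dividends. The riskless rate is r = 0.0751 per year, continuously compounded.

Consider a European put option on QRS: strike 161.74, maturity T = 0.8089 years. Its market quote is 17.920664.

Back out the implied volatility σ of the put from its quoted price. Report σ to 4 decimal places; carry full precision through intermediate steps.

sigma = 0.3937

At σ = 0.3937 the Black–Scholes value reproduces the quote:
σ√T = 0.3937·√0.8089 = 0.354089
d₁ = (ln(S/K) + (r+σ²/2)T) / (σ√T) = (ln(160.9/161.74) + (0.0751+0.3937²/2)·0.8089) / 0.354089 = (-0.005207 + 0.123438) / 0.354089 = 0.333902
d₂ = d₁ − σ√T = 0.333902 − 0.354089 = -0.020188
e^{−rT} = 0.941060
N(−d₁) = 0.369227,  N(−d₂) = 0.508053
V = K·e^{−rT}·N(−d₂) − S·N(−d₁) = 77.329279 − 59.408614 = 17.920664 (the observed quote) — the price is monotone increasing in volatility, hence this σ is the only solution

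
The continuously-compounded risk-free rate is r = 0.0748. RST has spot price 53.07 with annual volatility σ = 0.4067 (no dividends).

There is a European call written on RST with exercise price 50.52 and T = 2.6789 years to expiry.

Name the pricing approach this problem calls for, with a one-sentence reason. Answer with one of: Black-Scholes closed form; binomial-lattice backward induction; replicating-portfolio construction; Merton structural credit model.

framework: Black-Scholes closed form

Key observation: with RST following a GBM at constant σ and r, the European call struck at 50.52 prices in closed form — nothing here needs a stepwise model or a balance sheet.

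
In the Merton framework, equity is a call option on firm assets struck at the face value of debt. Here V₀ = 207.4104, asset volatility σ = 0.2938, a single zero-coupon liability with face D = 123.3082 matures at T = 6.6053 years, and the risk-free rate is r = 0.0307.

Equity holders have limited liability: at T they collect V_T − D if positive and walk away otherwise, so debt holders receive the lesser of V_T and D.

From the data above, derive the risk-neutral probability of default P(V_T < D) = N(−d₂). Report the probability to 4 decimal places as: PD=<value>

PD=0.2811

With assets at 207.4104 and a single debt payment of 123.3082 at 6.6053 years:
d₁ = [ln(V₀/D) + (r + σ²/2)T] / (σ√T)
   = [ln(207.4104/123.3082) + (0.0307 + 0.5·0.2938²)·6.6053] / (0.2938·√6.6053)
   = [0.520013 + 0.487862] / 0.755089 = 1.334776
d₂ = d₁ − σ√T = 1.334776 − 0.755089 = 0.579688
risk-neutral PD = N(−d₂) = N(-0.579688) = 0.281063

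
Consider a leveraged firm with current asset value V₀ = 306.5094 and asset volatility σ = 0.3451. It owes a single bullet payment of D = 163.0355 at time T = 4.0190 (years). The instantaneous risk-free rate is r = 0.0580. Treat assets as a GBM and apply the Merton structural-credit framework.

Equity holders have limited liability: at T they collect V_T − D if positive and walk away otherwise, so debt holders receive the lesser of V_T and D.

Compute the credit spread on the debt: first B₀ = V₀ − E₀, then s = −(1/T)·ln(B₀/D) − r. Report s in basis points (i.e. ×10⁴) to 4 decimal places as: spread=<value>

spread=132.4242

Apply the equity-as-call identities (strike 163.0355, horizon 4.0190 years):
d₁ = [ln(V₀/D) + (r + σ²/2)T] / (σ√T)
   = [ln(306.5094/163.0355) + (0.0580 + 0.5·0.3451²)·4.0190] / (0.3451·√4.0190)
   = [0.631280 + 0.472421] / 0.691837 = 1.595320
d₂ = d₁ − σ√T = 1.595320 − 0.691837 = 0.903483
N(d₁) = 0.944680,  N(d₂) = 0.816865,  e^(−rT) = 0.792073
E₀ = V₀·N(d₁) − D·e^(−rT)·N(d₂)
   = 306.5094·0.944680 − 163.0355·0.792073·0.816865 = 184.066514
B₀ = V₀ − E₀ = 306.5094 − 184.066514 = 122.442886
spread = −(1/T)·ln(B₀/D) − r = −(1/4.0190)·ln(122.442886/163.0355) − 0.0580 = 0.01324242
in basis points: 0.01324242 × 10⁴ = 132.4242 bp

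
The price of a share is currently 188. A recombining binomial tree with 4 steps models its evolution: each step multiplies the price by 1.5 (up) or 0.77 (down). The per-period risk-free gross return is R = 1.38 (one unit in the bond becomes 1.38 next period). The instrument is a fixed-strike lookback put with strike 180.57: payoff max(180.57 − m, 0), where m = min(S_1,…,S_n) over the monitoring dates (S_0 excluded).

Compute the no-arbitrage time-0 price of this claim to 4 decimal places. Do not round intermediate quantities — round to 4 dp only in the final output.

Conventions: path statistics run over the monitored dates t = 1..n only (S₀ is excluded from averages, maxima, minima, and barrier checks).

With p* = (R−d)/(u−d) = 0.8356, sum probability × payoff across the paths and divide by R^4.
Enumerate all 2^4 = 16 price paths (U = up ×1.5, D = down ×0.77); each path with k up-moves has probability p*^k·(1−p*)^(4−k).
DDDD: m=66.0877, payoff=114.4823, prob=0.000730
UDDD: m=128.7423, payoff=51.8277, prob=0.003712
DUDD: m=128.7423, payoff=51.8277, prob=0.003712
UUDD: m=250.7967, payoff=0.0000, prob=0.018868
DDUD: m=111.4652, payoff=69.1048, prob=0.003712
UDUD: m=217.1400, payoff=0.0000, prob=0.018868
DUUD: m=144.7600, payoff=35.8100, prob=0.018868
UUUD: m=282.0000, payoff=0.0000, prob=0.095913
DDDU: m=85.8282, payoff=94.7418, prob=0.003712
UDDU: m=167.1978, payoff=13.3722, prob=0.018868
DUDU: m=144.7600, payoff=35.8100, prob=0.018868
UUDU: m=282.0000, payoff=0.0000, prob=0.095913
DDUU: m=111.4652, payoff=69.1048, prob=0.018868
UDUU: m=217.1400, payoff=0.0000, prob=0.095913
DUUU: m=144.7600, payoff=35.8100, prob=0.095913
UUUU: m=282.0000, payoff=0.0000, prob=0.487560
Price = Σ prob·payoff / R^4 = 7.418695 / 3.626739 = 2.0456

price = 2.0456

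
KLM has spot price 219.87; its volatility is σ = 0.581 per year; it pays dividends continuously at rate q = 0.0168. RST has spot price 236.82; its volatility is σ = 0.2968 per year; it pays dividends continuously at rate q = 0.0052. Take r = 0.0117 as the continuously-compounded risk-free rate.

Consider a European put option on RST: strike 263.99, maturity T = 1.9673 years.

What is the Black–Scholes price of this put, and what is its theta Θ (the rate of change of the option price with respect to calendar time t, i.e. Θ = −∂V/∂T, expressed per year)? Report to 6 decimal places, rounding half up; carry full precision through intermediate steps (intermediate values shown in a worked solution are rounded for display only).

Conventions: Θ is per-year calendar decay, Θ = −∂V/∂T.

σ√T = 0.2968·√1.9673 = 0.416293
d₁ = (ln(S/K) + (r−q+σ²/2)T) / (σ√T) = (ln(236.82/263.99) + (0.0117−0.0052+0.2968²/2)·1.9673) / 0.416293 = (-0.108611 + 0.099437) / 0.416293 = -0.022036
d₂ = d₁ − σ√T = -0.022036 − 0.416293 = -0.438329
e^{−rT} = 0.977245
e^{−qT} = 0.989822
N(−d₁) = 0.508790,  N(−d₂) = 0.669426
Put price V = K·e^{−rT}·N(−d₂) − S·e^{−qT}·N(−d₁) = 172.700585 − 119.265399 = 53.435186
φ(d₁) = (1/√(2π))·e^{−d₁²/2} = 0.398845
Θ = −S·e^{−qT}·φ(d₁)·σ/(2√T) − q·S·e^{−qT}·N(−d₁) + r·K·e^{−rT}·N(−d₂) = −9.891879 − 0.620180 + 2.020597 = -8.491462

price = 53.435186
Θ = -8.491462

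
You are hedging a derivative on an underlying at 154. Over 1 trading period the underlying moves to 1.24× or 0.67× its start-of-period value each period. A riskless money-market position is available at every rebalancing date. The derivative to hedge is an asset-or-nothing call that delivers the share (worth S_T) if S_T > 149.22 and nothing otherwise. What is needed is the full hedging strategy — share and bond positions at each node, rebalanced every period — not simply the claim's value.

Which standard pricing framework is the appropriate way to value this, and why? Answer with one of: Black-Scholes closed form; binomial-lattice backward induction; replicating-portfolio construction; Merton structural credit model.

Key observation: since the answer must list Δ and B at each node of the 1.24/0.67 lattice on 154, the replicating-portfolio method — solving the two-state system at every node — is the one that applies.

framework: replicating-portfolio construction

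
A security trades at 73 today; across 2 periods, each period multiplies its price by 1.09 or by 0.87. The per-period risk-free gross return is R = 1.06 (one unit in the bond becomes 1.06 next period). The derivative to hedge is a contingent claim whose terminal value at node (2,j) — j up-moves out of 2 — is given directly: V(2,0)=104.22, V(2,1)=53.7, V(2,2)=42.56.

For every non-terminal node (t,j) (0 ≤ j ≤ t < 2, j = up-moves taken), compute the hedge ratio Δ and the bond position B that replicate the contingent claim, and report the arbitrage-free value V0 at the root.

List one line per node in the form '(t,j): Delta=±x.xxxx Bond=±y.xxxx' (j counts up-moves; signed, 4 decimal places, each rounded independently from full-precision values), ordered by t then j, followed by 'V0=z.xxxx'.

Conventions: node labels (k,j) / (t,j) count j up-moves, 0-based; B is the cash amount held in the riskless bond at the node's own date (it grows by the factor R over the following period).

Risk-neutral probability p* = (R−d)/(u−d) = (1.06−0.87)/(1.09−0.87) = 0.8636.
Terminal payoffs: V(2,0)=104.2200, V(2,1)=53.7000, V(2,2)=42.5600
  t=1,j=0: stock 63.5100 → up 69.2259 (V=53.7000), down 55.2537 (V=104.2200). Price 57.1595; hedge Δ=-3.6158, bond B=286.7959.
  t=1,j=1: stock 79.5700 → up 86.7313 (V=42.5600), down 69.2259 (V=53.7000). Price 41.5840; hedge Δ=-0.6364, bond B=92.2204.
  t=0,j=0: stock 73.0000 → up 79.5700 (V=41.5840), down 63.5100 (V=57.1595). Price 41.2339; hedge Δ=-0.9698, bond B=112.0315.
Sanity check at the root: Δ(0,0)·S0 + B(0,0) reproduces V0 = 41.2339.

(0,0): Delta=-0.9698 Bond=112.0315
(1,0): Delta=-3.6158 Bond=286.7959
(1,1): Delta=-0.6364 Bond=92.2204
V0=41.2339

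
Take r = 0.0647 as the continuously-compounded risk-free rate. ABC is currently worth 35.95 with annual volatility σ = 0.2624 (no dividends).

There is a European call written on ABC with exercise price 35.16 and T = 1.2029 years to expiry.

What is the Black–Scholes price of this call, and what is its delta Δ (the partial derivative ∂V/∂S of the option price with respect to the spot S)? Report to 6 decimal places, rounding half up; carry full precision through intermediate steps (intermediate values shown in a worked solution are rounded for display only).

σ√T = 0.2624·√1.2029 = 0.287792
d₁ = (ln(S/K) + (r+σ²/2)T) / (σ√T) = (ln(35.95/35.16) + (0.0647+0.2624²/2)·1.2029) / 0.287792 = (0.022220 + 0.119240) / 0.287792 = 0.491535
d₂ = d₁ − σ√T = 0.491535 − 0.287792 = 0.203743
e^{−rT} = 0.925124
N(d₁) = 0.688476,  N(d₂) = 0.580723
Call price V = S·N(d₁) − K·e^{−rT}·N(d₂) = 24.750707 − 18.889376 = 5.861331
Δ = N(d₁) = 0.688476

price = 5.861331
Δ = 0.688476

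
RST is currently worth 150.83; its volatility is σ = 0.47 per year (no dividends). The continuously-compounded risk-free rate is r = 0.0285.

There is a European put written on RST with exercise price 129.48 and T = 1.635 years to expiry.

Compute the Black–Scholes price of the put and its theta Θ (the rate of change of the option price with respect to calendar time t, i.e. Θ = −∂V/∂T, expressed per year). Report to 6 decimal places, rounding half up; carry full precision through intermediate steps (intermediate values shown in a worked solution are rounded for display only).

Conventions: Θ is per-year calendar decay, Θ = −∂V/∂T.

price = 20.490237
Θ = -7.339308

σ√T = 0.47·√1.635 = 0.600975
d₁ = (ln(S/K) + (r+σ²/2)T) / (σ√T) = (ln(150.83/129.48) + (0.0285+0.47²/2)·1.635) / 0.600975 = (0.152627 + 0.227183) / 0.600975 = 0.631990
d₂ = d₁ − σ√T = 0.631990 − 0.600975 = 0.031014
e^{−rT} = 0.954471
N(−d₁) = 0.263697,  N(−d₂) = 0.487629
Put price V = K·e^{−rT}·N(−d₂) − S·N(−d₁) = 60.263635 − 39.773397 = 20.490237
φ(d₁) = (1/√(2π))·e^{−d₁²/2} = 0.326723
Θ = −S·φ(d₁)·σ/(2√T) + r·K·e^{−rT}·N(−d₂) = −9.056822 + 1.717514 = -7.339308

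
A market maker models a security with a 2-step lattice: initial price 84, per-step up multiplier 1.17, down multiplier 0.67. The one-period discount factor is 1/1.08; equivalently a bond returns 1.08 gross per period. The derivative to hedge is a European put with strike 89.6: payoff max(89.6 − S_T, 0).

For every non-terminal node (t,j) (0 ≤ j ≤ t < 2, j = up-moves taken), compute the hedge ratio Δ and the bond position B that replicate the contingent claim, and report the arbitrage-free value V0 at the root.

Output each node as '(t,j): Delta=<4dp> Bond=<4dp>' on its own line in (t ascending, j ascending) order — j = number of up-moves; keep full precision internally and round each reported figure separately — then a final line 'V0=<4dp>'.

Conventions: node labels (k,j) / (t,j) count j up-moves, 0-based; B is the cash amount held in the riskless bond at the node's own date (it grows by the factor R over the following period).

The replicating-portfolio and risk-neutral prices coincide; use p* = (1.08−0.67)/(1.17−0.67) = 0.8200 for the latter.
Terminal payoffs: V(2,0)=51.8924, V(2,1)=23.7524, V(2,2)=0.0000
Node (1,0) S=56.2800: V=(p*·23.7524+(1−p*)·51.8924)/1.08=26.6830; Δ=(23.7524−51.8924)/(65.8476−37.7076)=-1.0000; B=V−Δ·S=82.9630
Node (1,1) S=98.2800: V=(p*·0.0000+(1−p*)·23.7524)/1.08=3.9587; Δ=(0.0000−23.7524)/(114.9876−65.8476)=-0.4834; B=V−Δ·S=51.4635
Node (0,0) S=84.0000: V=(p*·3.9587+(1−p*)·26.6830)/1.08=7.4529; Δ=(3.9587−26.6830)/(98.2800−56.2800)=-0.5411; B=V−Δ·S=52.9013
Check: Δ(0,0)·S0 + B(0,0) = 7.4529 = V0.

(0,0): Delta=-0.5411 Bond=52.9013
(1,0): Delta=-1.0000 Bond=82.9630
(1,1): Delta=-0.4834 Bond=51.4635
V0=7.4529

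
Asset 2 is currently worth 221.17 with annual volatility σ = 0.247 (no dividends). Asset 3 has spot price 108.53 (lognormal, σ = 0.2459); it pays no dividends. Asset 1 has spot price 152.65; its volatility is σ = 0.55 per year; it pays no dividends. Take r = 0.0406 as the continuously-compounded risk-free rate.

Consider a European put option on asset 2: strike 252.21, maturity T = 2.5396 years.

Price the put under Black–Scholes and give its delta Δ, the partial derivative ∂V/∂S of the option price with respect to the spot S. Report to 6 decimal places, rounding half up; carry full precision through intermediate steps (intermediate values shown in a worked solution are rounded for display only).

price = 38.256094
Δ = -0.450218

σ√T = 0.247·√2.5396 = 0.393622
d₁ = (ln(S/K) + (r+σ²/2)T) / (σ√T) = (ln(221.17/252.21) + (0.0406+0.247²/2)·2.5396) / 0.393622 = (-0.131330 + 0.180577) / 0.393622 = 0.125111
d₂ = d₁ − σ√T = 0.125111 − 0.393622 = -0.268511
e^{−rT} = 0.902030
N(−d₁) = 0.450218,  N(−d₂) = 0.605847
Put price V = K·e^{−rT}·N(−d₂) − S·N(−d₁) = 137.830755 − 99.574661 = 38.256094
Δ = −N(−d₁) = -0.450218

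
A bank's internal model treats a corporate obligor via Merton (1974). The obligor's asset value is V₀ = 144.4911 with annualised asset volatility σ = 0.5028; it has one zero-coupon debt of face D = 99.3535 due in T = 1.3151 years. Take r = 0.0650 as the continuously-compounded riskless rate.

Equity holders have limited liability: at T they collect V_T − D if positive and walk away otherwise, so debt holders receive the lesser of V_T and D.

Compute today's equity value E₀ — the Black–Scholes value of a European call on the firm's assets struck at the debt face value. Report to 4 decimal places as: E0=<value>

Equity is a call on the firm's assets struck at D = 99.3535:
d₁ = [ln(V₀/D) + (r + σ²/2)T] / (σ√T)
   = [ln(144.4911/99.3535) + (0.0650 + 0.5·0.5028²)·1.3151] / (0.5028·√1.3151)
   = [0.374534 + 0.251715] / 0.576600 = 1.086106
d₂ = d₁ − σ√T = 1.086106 − 0.576600 = 0.509506
N(d₁) = 0.861284,  N(d₂) = 0.694801,  e^(−rT) = 0.918070
E₀ = V₀·N(d₁) − D·e^(−rT)·N(d₂)
   = 144.4911·0.861284 − 99.3535·0.918070·0.694801 = 61.072630

E0=61.0726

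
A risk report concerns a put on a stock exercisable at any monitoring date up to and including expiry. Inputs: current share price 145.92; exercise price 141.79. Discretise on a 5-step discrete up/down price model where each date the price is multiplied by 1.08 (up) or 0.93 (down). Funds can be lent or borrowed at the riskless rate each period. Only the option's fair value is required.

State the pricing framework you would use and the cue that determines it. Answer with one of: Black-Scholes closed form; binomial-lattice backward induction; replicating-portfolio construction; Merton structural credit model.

framework: binomial-lattice backward induction

Key observation: an American put (K = 141.79, S₀ = 145.92) on a 5-date tree has no closed form — the optimal stopping decision is embedded and must be resolved recursively from expiry.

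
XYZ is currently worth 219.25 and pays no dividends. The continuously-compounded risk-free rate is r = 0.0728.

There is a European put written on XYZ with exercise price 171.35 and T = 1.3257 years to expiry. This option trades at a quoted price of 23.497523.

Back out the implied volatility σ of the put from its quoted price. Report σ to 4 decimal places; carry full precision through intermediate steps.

sigma = 0.5841

At σ = 0.5841 the Black–Scholes value reproduces the quote:
σ√T = 0.5841·√1.3257 = 0.672527
d₁ = (ln(S/K) + (r+σ²/2)T) / (σ√T) = (ln(219.25/171.35) + (0.0728+0.5841²/2)·1.3257) / 0.672527 = (0.246504 + 0.322657) / 0.672527 = 0.846303
d₂ = d₁ − σ√T = 0.846303 − 0.672527 = 0.173776
e^{−rT} = 0.908000
N(−d₁) = 0.198692,  N(−d₂) = 0.431021
V = K·e^{−rT}·N(−d₂) − S·N(−d₁) = 67.060717 − 43.563194 = 23.497523 (the observed quote) — the price is monotone increasing in volatility, hence this σ is the only solution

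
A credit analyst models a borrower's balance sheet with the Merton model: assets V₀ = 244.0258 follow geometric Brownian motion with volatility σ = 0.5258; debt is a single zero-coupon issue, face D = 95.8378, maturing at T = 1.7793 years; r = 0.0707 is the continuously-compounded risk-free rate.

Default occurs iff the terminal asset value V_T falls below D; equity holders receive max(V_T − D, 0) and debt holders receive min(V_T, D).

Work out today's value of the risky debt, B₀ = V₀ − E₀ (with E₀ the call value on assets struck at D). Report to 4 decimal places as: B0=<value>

B0=81.7618

With assets at 244.0258 and a single debt payment of 95.8378 at 1.7793 years:
d₁ = [ln(V₀/D) + (r + σ²/2)T] / (σ√T)
   = [ln(244.0258/95.8378) + (0.0707 + 0.5·0.5258²)·1.7793] / (0.5258·√1.7793)
   = [0.934617 + 0.371754] / 0.701367 = 1.862607
d₂ = d₁ − σ√T = 1.862607 − 0.701367 = 1.161241
N(d₁) = 0.968741,  N(d₂) = 0.877228,  e^(−rT) = 0.881794
E₀ = V₀·N(d₁) − D·e^(−rT)·N(d₂)
   = 244.0258·0.968741 − 95.8378·0.881794·0.877228 = 162.264002
B₀ = V₀ − E₀ = 244.0258 − 162.264002 = 81.761798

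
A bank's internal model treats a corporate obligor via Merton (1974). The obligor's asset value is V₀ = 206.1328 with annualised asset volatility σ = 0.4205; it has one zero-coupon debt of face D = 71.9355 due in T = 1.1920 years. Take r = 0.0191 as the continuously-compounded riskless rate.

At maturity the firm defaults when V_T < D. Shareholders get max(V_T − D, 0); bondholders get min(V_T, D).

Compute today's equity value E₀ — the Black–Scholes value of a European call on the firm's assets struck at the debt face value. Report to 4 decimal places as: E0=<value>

Equity is a call on the firm's assets struck at D = 71.9355:
d₁ = [ln(V₀/D) + (r + σ²/2)T] / (σ√T)
   = [ln(206.1328/71.9355) + (0.0191 + 0.5·0.4205²)·1.1920] / (0.4205·√1.1920)
   = [1.052751 + 0.128152] / 0.459097 = 2.572231
d₂ = d₁ − σ√T = 2.572231 − 0.459097 = 2.113135
N(d₁) = 0.994948,  N(d₂) = 0.982705,  e^(−rT) = 0.977490
E₀ = V₀·N(d₁) − D·e^(−rT)·N(d₂)
   = 206.1328·0.994948 − 71.9355·0.977490·0.982705 = 135.991221

E0=135.9912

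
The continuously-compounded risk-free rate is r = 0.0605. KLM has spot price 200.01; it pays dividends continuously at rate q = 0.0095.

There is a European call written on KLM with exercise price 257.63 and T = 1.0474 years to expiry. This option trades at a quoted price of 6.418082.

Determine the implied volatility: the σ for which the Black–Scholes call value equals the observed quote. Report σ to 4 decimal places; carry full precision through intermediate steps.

At σ = 0.2421 the Black–Scholes value reproduces the quote:
σ√T = 0.2421·√1.0474 = 0.247771
d₁ = (ln(S/K) + (r−q+σ²/2)T) / (σ√T) = (ln(200.01/257.63) + (0.0605−0.0095+0.2421²/2)·1.0474) / 0.247771 = (-0.253157 + 0.084113) / 0.247771 = -0.682260
d₂ = d₁ − σ√T = -0.682260 − 0.247771 = -0.930031
e^{−rT} = 0.938598
e^{−qT} = 0.990099
N(d₁) = 0.247537,  N(d₂) = 0.176178
V = S·e^{−qT}·N(d₁) − K·e^{−rT}·N(d₂) = 49.019764 − 42.601682 = 6.418082 (the observed quote) — the price is monotone increasing in volatility, hence this σ is the only solution

sigma = 0.2421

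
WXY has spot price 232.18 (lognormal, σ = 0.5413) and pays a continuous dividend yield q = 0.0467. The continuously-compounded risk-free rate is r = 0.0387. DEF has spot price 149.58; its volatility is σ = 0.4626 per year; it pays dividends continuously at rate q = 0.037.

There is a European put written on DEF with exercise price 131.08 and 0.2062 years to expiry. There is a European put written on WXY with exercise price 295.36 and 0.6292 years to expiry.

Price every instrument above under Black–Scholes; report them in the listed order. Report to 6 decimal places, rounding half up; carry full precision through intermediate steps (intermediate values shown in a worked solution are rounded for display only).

[DEF put K=131.08]
σ√T = 0.4626·√0.2062 = 0.210063
d₁ = (ln(S/K) + (r−q+σ²/2)T) / (σ√T) = (ln(149.58/131.08) + (0.0387−0.037+0.4626²/2)·0.2062) / 0.210063 = (0.132024 + 0.022414) / 0.210063 = 0.735195
d₂ = d₁ − σ√T = 0.735195 − 0.210063 = 0.525132
e^{−rT} = 0.992052
e^{−qT} = 0.992400
N(−d₁) = 0.231110,  N(−d₂) = 0.299746
price = K·e^{−rT}·N(−d₂) − S·e^{−qT}·N(−d₁) = 38.978399 − 34.306760 = 4.671639
[WXY put K=295.36]
σ√T = 0.5413·√0.6292 = 0.429371
d₁ = (ln(S/K) + (r−q+σ²/2)T) / (σ√T) = (ln(232.18/295.36) + (0.0387−0.0467+0.5413²/2)·0.6292) / 0.429371 = (-0.240682 + 0.087146) / 0.429371 = -0.357584
d₂ = d₁ − σ√T = -0.357584 − 0.429371 = -0.786955
e^{−rT} = 0.975944
e^{−qT} = 0.971044
N(−d₁) = 0.639673,  N(−d₂) = 0.784346
price = K·e^{−rT}·N(−d₂) − S·e^{−qT}·N(−d₁) = 226.091454 − 144.218648 = 81.872806

price(DEF put K=131.08) = 4.671639
price(WXY put K=295.36) = 81.872806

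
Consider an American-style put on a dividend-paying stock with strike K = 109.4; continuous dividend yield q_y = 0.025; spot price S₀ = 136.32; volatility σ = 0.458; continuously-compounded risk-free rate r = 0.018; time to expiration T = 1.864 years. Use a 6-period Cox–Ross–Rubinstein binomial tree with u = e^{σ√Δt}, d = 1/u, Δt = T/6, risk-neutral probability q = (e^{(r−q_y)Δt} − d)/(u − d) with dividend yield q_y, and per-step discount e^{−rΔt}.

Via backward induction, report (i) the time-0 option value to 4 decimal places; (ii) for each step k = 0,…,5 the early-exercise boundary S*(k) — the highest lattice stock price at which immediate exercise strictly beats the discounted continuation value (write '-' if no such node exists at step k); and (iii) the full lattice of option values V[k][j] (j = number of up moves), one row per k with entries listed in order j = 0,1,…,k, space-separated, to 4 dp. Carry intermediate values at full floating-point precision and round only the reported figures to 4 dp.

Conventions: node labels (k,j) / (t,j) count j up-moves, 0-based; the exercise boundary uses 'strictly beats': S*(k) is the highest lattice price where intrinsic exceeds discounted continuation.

price = 19.3382
boundary = - - - - 49.1017 63.3815
tree:
19.3382
27.0282 9.4911
36.6995 14.6793 2.8016
48.0858 22.2239 4.9627 0.0000
60.2983 32.6731 8.7911 0.0000 0.0000
71.3608 46.0185 15.5727 0.0000 0.0000 0.0000
79.9310 60.2983 27.5859 0.0000 0.0000 0.0000 0.0000

Δt=0.31067, u=1.29082, d=0.77470, q=0.43232, disc=e^(-rΔt)=0.99442
k=6 terminal: V=max(K-S,0) → 79.9310 60.2983 27.5859 0.0000 0.0000 0.0000 0.0000
k=5: j=0 S=38.0392 intr=71.3608 cont=71.0451 V=71.3608[EX]; j=1 S=63.3815 intr=46.0185 cont=45.8988 V=46.0185[EX]; j=2 S=105.6073 intr=3.7927 cont=15.5727 V=15.5727[hold]; j=3 S=175.9646 intr=0.0000 cont=0.0000 V=0.0000[hold]; j=4 S=293.1950 intr=0.0000 cont=0.0000 V=0.0000[hold]; j=5 S=488.5263 intr=0.0000 cont=0.0000 V=0.0000[hold]  S*(5)=63.3815
k=4: j=0 S=49.1017 intr=60.2983 cont=60.0681 V=60.2983[EX]; j=1 S=81.8141 intr=27.5859 cont=32.6731 V=32.6731[hold]; j=2 S=136.3200 intr=0.0000 cont=8.7911 V=8.7911[hold]; j=3 S=227.1386 intr=0.0000 cont=0.0000 V=0.0000[hold]; j=4 S=378.4620 intr=0.0000 cont=0.0000 V=0.0000[hold]  S*(4)=49.1017
k=3: j=0 S=63.3815 intr=46.0185 cont=48.0858 V=48.0858[hold]; j=1 S=105.6073 intr=3.7927 cont=22.2239 V=22.2239[hold]; j=2 S=175.9646 intr=0.0000 cont=4.9627 V=4.9627[hold]; j=3 S=293.1950 intr=0.0000 cont=0.0000 V=0.0000[hold]  S*(3)=-
k=2: j=0 S=81.8141 intr=27.5859 cont=36.6995 V=36.6995[hold]; j=1 S=136.3200 intr=0.0000 cont=14.6793 V=14.6793[hold]; j=2 S=227.1386 intr=0.0000 cont=2.8016 V=2.8016[hold]  S*(2)=-
k=1: j=0 S=105.6073 intr=3.7927 cont=27.0282 V=27.0282[hold]; j=1 S=175.9646 intr=0.0000 cont=9.4911 V=9.4911[hold]  S*(1)=-
k=0: j=0 S=136.3200 intr=0.0000 cont=19.3382 V=19.3382[hold]  S*(0)=-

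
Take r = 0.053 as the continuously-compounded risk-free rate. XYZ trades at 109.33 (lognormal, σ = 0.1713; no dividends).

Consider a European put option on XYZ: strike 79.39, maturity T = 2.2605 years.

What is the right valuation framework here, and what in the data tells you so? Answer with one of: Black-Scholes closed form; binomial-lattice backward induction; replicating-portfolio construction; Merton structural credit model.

framework: Black-Scholes closed form

Key observation: the instrument is a plain European put (strike 79.39) on a lognormal asset; the exact continuous-time formula applies directly.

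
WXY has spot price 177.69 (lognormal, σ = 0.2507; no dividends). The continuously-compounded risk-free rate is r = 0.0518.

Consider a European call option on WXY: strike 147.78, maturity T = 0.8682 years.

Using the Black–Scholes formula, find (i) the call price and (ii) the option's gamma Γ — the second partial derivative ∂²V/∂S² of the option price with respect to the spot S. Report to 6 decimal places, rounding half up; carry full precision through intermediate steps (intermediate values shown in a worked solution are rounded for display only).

σ√T = 0.2507·√0.8682 = 0.233595
d₁ = (ln(S/K) + (r+σ²/2)T) / (σ√T) = (ln(177.69/147.78) + (0.0518+0.2507²/2)·0.8682) / 0.233595 = (0.184316 + 0.072256) / 0.233595 = 1.098361
d₂ = d₁ − σ√T = 1.098361 − 0.233595 = 0.864765
e^{−rT} = 0.956024
N(d₁) = 0.863976,  N(d₂) = 0.806416
Call price V = S·N(d₁) − K·e^{−rT}·N(d₂) = 153.519977 − 113.931407 = 39.588570
φ(d₁) = (1/√(2π))·e^{−d₁²/2} = 0.218245
Γ = φ(d₁) / (S·σ·√T) = 0.005258

price = 39.588570
Γ = 0.005258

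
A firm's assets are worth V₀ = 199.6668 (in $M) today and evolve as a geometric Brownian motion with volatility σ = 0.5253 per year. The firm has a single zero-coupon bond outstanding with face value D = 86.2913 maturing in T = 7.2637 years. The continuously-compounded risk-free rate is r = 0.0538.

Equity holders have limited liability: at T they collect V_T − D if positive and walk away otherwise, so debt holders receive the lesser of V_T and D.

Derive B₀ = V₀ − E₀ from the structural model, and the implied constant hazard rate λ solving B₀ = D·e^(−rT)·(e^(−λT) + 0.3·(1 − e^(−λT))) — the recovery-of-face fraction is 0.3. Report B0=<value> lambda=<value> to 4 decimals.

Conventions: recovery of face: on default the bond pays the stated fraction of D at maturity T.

B0=44.3887 lambda=0.0577

Equity is a call on the firm's assets struck at D = 86.2913:
d₁ = [ln(V₀/D) + (r + σ²/2)T] / (σ√T)
   = [ln(199.6668/86.2913) + (0.0538 + 0.5·0.5253²)·7.2637] / (0.5253·√7.2637)
   = [0.838921 + 1.392960] / 1.415749 = 1.576466
d₂ = d₁ − σ√T = 1.576466 − 1.415749 = 0.160717
N(d₁) = 0.942541,  N(d₂) = 0.563842,  e^(−rT) = 0.676524
E₀ = V₀·N(d₁) − D·e^(−rT)·N(d₂)
   = 199.6668·0.942541 − 86.2913·0.676524·0.563842 = 155.278061
B₀ = V₀ − E₀ = 199.6668 − 155.278061 = 44.388739
e^(−λT) = (B₀·e^(rT)/D − 0.3)/(1 − 0.3) = (44.3887·1.478144/86.2913 − 0.3)/0.7 = 0.65766419
λ = −ln(0.65766419)/7.2637 = 0.057692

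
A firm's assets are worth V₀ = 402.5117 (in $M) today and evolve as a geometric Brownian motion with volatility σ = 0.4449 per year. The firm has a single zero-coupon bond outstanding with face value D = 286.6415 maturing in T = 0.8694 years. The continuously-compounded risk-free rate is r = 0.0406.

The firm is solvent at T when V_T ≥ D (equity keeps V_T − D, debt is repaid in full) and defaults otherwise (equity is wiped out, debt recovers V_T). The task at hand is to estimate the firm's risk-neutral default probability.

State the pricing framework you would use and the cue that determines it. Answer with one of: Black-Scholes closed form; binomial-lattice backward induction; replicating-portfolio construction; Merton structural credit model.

framework: Merton structural credit model

Key observation: with the firm-asset dynamics (V₀ = 402.5117) and a single zero-coupon liability of face 286.6415 given, debt value, spread, and default probability all derive from the option view of the balance sheet.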